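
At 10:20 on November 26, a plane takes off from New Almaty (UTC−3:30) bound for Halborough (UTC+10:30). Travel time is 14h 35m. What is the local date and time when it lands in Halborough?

Convert departure to UTC: 10:20 + 3:30 = 13:50 UTC on Nov 26.
Add 14 hours 35 minutes travel time → 04:25 UTC (Nov 27).
Halborough is UTC+10:30, so local arrival = 04:25 + 10:30 = 14:55 on Nov 27.

14:55 on Nov 27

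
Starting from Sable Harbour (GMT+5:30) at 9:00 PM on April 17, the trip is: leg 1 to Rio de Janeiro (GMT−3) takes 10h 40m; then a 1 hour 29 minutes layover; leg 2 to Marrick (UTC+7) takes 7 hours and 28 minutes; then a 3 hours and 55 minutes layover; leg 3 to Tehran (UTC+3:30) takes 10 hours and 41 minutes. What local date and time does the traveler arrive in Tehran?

5:13 AM on April 19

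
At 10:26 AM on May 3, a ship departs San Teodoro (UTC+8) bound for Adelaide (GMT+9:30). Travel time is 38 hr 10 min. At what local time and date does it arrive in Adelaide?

2:06 AM on May 5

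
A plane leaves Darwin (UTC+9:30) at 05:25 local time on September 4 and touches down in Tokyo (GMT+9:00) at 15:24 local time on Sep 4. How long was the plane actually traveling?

10 hours 29 minutes

Departure in UTC: 05:25 − 9:30 = 19:55 on Sep 3.
Arrival in UTC: 15:24 − 9:00 = 06:24 on Sep 4.
Elapsed = 06:24 − 19:55 (+1 day) = 10 hours 29 minutes.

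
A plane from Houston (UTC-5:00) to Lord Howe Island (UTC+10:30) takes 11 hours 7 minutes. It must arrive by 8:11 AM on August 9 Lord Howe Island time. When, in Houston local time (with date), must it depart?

Target arrival in UTC: 8:11 AM − 10:30 = 9:41 PM on Aug 8.
Subtract 11 hours 7 minutes → departure 10:34 AM UTC on Aug 8.
Houston is UTC−5:00: 10:34 AM − 5:00 = 5:34 AM on Aug 8.

5:34 AM on August 8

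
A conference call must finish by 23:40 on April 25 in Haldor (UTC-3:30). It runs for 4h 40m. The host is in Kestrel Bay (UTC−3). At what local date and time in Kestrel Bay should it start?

Target end time in UTC: 23:40 + 3:30 = 03:10 on Apr 26.
Subtract 4 hours 40 minutes → start 22:30 UTC on Apr 25.
Kestrel Bay is UTC−3:00: 22:30 − 3:00 = 19:30 on Apr 25.

19:30 on Apr 25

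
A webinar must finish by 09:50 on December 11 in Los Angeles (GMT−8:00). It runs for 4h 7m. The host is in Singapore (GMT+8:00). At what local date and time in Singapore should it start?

21:43 on December 11

Target end time in UTC: 09:50 + 8:00 = 17:50 on Dec 11.
Subtract 4 hours and 7 minutes → start 13:43 UTC on Dec 11.
Singapore is UTC+8:00: 13:43 + 8:00 = 21:43 on Dec 11.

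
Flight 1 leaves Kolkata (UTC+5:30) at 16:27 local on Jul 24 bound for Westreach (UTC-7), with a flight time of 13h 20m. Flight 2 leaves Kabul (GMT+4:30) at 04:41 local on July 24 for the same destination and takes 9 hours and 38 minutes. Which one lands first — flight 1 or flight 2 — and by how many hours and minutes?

the second, by 14 hours 28 minutes

Flight 1 in UTC: 16:27 − 5:30 = 10:57 on Jul 24.
+13 hours 20 minutes → arrive 00:17 UTC on Jul 25.
Flight 2 in UTC: 04:41 − 4:30 = 00:11 on Jul 24.
+9 hours and 38 minutes → arrive 09:49 UTC on Jul 24.
Flight 2 lands earlier by 14 hours 28 minutes.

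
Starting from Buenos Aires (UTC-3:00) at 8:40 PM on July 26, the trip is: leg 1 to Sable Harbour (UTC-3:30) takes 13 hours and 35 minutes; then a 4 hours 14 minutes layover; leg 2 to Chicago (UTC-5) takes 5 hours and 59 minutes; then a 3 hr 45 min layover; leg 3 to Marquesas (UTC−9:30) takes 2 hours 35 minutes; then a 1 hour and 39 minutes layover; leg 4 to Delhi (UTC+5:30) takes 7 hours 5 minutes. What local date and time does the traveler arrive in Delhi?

Convert departure to UTC: 8:40 PM + 3:00 = 11:40 PM UTC on Jul 26.
Add 13 hours 35 minutes leg 1 → 1:15 PM UTC (Jul 27).
Add 4 hours 14 minutes layover in Sable Harbour → 5:29 PM UTC.
Add 5 hours and 59 minutes leg 2 → 11:28 PM UTC.
Add 3 hours and 45 minutes layover in Chicago → 3:13 AM UTC (Jul 28).
Add 2 hours 35 minutes leg 3 → 5:48 AM UTC.
Add 1 hour 39 minutes layover in Marquesas → 7:27 AM UTC.
Add 7 hours and 5 minutes leg 4 → 2:32 PM UTC.
Delhi is UTC+5:30, so local arrival = 2:32 PM + 5:30 = 8:02 PM on Jul 28.

8:02 PM on Jul 28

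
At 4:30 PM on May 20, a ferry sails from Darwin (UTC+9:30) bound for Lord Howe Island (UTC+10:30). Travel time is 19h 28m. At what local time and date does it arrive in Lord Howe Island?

Convert departure to UTC: 4:30 PM − 9:30 = 7:00 AM UTC on May 20.
Add 19 hours 28 minutes travel time → 2:28 AM UTC (May 21).
Lord Howe Island is UTC+10:30, so local arrival = 2:28 AM + 10:30 = 12:58 PM on May 21.

12:58 PM on May 21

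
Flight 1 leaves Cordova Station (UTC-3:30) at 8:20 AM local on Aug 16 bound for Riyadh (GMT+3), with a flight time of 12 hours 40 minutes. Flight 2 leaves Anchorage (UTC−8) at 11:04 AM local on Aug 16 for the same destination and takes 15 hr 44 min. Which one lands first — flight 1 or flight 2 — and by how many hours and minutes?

Flight 1 in UTC: 8:20 AM + 3:30 = 11:50 AM on Aug 16.
+12 hours and 40 minutes → arrive 12:30 AM UTC on Aug 17.
Flight 2 in UTC: 11:04 AM + 8:00 = 7:04 PM on Aug 16.
+15 hours and 44 minutes → arrive 10:48 AM UTC on Aug 17.
Flight 1 lands earlier by 10 hours 18 minutes.

the first, by 10 hours 18 minutes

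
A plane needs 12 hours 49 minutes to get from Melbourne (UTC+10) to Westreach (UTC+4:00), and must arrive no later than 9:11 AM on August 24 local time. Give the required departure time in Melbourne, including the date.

Target arrival in UTC: 9:11 AM − 4:00 = 5:11 AM on Aug 24.
Subtract 12 hours 49 minutes → departure 4:22 PM UTC on Aug 23.
Melbourne is UTC+10:00: 4:22 PM + 10:00 = 2:22 AM on Aug 24.

2:22 AM on August 24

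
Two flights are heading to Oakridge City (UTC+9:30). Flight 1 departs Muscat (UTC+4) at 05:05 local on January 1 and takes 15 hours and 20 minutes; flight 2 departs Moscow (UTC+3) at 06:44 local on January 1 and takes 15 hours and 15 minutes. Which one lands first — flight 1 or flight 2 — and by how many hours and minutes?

Flight 1 in UTC: 05:05 − 4:00 = 01:05 on Jan 1.
+15 hours and 20 minutes → arrive 16:25 UTC on Jan 1.
Flight 2 in UTC: 06:44 − 3:00 = 03:44 on Jan 1.
+15 hours 15 minutes → arrive 18:59 UTC on Jan 1.
Flight 1 lands earlier by 2 hours 34 minutes.

the first, by 2 hours 34 minutes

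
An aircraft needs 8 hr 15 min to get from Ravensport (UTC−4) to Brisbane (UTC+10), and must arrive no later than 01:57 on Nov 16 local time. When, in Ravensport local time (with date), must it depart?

Target arrival in UTC: 01:57 − 10:00 = 15:57 on Nov 15.
Subtract 8 hours 15 minutes → departure 07:42 UTC on Nov 15.
Ravensport is UTC−4:00: 07:42 − 4:00 = 03:42 on Nov 15.

03:42 on November 15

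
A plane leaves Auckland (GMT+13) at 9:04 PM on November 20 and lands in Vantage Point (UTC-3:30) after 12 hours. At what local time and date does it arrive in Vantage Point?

4:34 PM on November 20

Convert departure to UTC: 9:04 PM − 13:00 = 8:04 AM UTC on Nov 20.
Add 12 hours travel time → 8:04 PM UTC.
Vantage Point is UTC−3:30, so local arrival = 8:04 PM − 3:30 = 4:34 PM on Nov 20.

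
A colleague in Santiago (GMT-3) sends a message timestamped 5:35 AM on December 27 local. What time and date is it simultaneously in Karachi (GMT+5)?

Karachi is 8:00 ahead of Santiago.
Shift by the zone difference: 5:35 AM + 8:00 = 1:35 PM on Dec 27 in Karachi.

1:35 PM on Dec 27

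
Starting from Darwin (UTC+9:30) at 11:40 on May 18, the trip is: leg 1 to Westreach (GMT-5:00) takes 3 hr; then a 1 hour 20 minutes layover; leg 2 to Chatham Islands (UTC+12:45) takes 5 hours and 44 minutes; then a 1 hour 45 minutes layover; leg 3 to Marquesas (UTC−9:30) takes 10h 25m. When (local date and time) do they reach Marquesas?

14:54 on May 18

Convert departure to UTC: 11:40 − 9:30 = 02:10 UTC on May 18.
Add 3 hours leg 1 → 05:10 UTC.
Add 1 hour and 20 minutes layover in Westreach → 06:30 UTC.
Add 5 hours and 44 minutes leg 2 → 12:14 UTC.
Add 1 hour 45 minutes layover in Chatham Islands → 13:59 UTC.
Add 10 hours 25 minutes leg 3 → 00:24 UTC (May 19).
Marquesas is UTC−9:30, so local arrival = 00:24 − 9:30 = 14:54 on May 18.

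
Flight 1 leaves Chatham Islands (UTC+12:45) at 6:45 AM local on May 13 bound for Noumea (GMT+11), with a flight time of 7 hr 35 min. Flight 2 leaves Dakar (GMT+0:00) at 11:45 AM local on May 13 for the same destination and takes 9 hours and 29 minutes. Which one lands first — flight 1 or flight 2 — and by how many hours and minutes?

Flight 1 in UTC: 6:45 AM − 12:45 = 6:00 PM on May 12.
+7 hours and 35 minutes → arrive 1:35 AM UTC on May 13.
Flight 2 departs at 11:45 AM UTC (May 13).
+9 hours 29 minutes → arrive 9:14 PM UTC on May 13.
Flight 1 lands earlier by 19 hours 39 minutes.

the first, by 19 hours 39 minutes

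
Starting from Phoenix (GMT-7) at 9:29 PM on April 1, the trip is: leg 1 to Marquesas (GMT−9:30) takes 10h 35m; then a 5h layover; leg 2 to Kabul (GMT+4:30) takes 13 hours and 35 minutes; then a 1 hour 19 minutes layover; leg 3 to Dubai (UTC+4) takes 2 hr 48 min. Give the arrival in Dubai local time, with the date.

5:46 PM on Apr 3

Convert departure to UTC: 9:29 PM + 7:00 = 4:29 AM UTC on Apr 2.
Add 10 hours 35 minutes leg 1 → 3:04 PM UTC.
Add 5 hours layover in Marquesas → 8:04 PM UTC.
Add 13 hours and 35 minutes leg 2 → 9:39 AM UTC (Apr 3).
Add 1 hour and 19 minutes layover in Kabul → 10:58 AM UTC.
Add 2 hours and 48 minutes leg 3 → 1:46 PM UTC.
Dubai is UTC+4:00, so local arrival = 1:46 PM + 4:00 = 5:46 PM on Apr 3.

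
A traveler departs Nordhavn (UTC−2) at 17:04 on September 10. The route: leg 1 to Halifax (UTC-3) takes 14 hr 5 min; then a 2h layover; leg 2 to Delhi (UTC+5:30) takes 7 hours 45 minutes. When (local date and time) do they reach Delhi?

00:24 on Sep 12

Convert departure to UTC: 17:04 + 2:00 = 19:04 UTC on Sep 10.
Add 14 hours 5 minutes leg 1 → 09:09 UTC (Sep 11).
Add 2 hours layover in Halifax → 11:09 UTC.
Add 7 hours and 45 minutes leg 2 → 18:54 UTC.
Delhi is UTC+5:30, so local arrival = 18:54 + 5:30 = 00:24 on Sep 12.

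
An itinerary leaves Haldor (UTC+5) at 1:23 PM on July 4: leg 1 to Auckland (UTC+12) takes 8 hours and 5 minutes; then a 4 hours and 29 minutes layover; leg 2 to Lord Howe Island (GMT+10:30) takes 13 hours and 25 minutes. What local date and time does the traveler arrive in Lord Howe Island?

Convert departure to UTC: 1:23 PM − 5:00 = 8:23 AM UTC on Jul 4.
Add 8 hours 5 minutes leg 1 → 4:28 PM UTC.
Add 4 hours and 29 minutes layover in Auckland → 8:57 PM UTC.
Add 13 hours 25 minutes leg 2 → 10:22 AM UTC (Jul 5).
Lord Howe Island is UTC+10:30, so local arrival = 10:22 AM + 10:30 = 8:52 PM on Jul 5.

8:52 PM on July 5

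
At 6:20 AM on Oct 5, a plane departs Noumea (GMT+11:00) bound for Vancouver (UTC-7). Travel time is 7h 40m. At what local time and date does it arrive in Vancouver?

8:00 PM on October 4

Convert departure to UTC: 6:20 AM − 11:00 = 7:20 PM UTC on Oct 4.
Add 7 hours and 40 minutes travel time → 3:00 AM UTC (Oct 5).
Vancouver is UTC−7:00, so local arrival = 3:00 AM − 7:00 = 8:00 PM on Oct 4.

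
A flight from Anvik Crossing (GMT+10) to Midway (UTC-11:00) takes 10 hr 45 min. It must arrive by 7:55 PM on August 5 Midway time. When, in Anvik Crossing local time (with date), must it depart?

6:10 AM on August 6

Target arrival in UTC: 7:55 PM + 11:00 = 6:55 AM on Aug 6.
Subtract 10 hours 45 minutes → departure 8:10 PM UTC on Aug 5.
Anvik Crossing is UTC+10:00: 8:10 PM + 10:00 = 6:10 AM on Aug 6.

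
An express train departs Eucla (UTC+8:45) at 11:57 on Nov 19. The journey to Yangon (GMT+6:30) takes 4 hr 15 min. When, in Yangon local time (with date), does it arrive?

Convert departure to UTC: 11:57 − 8:45 = 03:12 UTC on Nov 19.
Add 4 hours 15 minutes travel time → 07:27 UTC.
Yangon is UTC+6:30, so local arrival = 07:27 + 6:30 = 13:57 on Nov 19.

13:57 on November 19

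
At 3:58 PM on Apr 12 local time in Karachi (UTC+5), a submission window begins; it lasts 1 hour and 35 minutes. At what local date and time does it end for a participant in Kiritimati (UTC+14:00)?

2:33 AM on Apr 13

Convert start to UTC: 3:58 PM − 5:00 = 10:58 AM UTC on Apr 12.
Add 1 hour 35 minutes duration → 12:33 PM UTC.
Kiritimati is UTC+14:00, so local end time = 12:33 PM + 14:00 = 2:33 AM on Apr 13.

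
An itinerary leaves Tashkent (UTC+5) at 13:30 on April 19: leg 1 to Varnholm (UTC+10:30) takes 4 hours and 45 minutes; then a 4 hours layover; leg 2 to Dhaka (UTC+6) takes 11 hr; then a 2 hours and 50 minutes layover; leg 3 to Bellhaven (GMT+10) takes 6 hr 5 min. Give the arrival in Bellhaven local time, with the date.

Convert departure to UTC: 13:30 − 5:00 = 08:30 UTC on Apr 19.
Add 4 hours 45 minutes leg 1 → 13:15 UTC.
Add 4 hours layover in Varnholm → 17:15 UTC.
Add 11 hours leg 2 → 04:15 UTC (Apr 20).
Add 2 hours and 50 minutes layover in Dhaka → 07:05 UTC.
Add 6 hours 5 minutes leg 3 → 13:10 UTC.
Bellhaven is UTC+10:00, so local arrival = 13:10 + 10:00 = 23:10 on Apr 20.

23:10 on Apr 20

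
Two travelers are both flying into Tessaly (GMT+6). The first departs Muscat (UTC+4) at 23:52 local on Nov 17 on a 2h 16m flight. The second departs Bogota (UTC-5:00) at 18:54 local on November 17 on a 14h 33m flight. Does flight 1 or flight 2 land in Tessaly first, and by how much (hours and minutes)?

the first, by 16 hours 19 minutes

Flight 1 in UTC: 23:52 − 4:00 = 19:52 on Nov 17.
+2 hours and 16 minutes → arrive 22:08 UTC on Nov 17.
Flight 2 in UTC: 18:54 + 5:00 = 23:54 on Nov 17.
+14 hours and 33 minutes → arrive 14:27 UTC on Nov 18.
Flight 1 lands earlier by 16 hours 19 minutes.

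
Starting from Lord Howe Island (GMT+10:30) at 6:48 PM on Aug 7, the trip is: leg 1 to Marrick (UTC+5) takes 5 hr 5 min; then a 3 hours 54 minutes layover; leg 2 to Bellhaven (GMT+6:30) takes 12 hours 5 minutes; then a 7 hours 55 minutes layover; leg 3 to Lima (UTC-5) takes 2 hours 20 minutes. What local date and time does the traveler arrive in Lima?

Convert departure to UTC: 6:48 PM − 10:30 = 8:18 AM UTC on Aug 7.
Add 5 hours 5 minutes leg 1 → 1:23 PM UTC.
Add 3 hours and 54 minutes layover in Marrick → 5:17 PM UTC.
Add 12 hours 5 minutes leg 2 → 5:22 AM UTC (Aug 8).
Add 7 hours 55 minutes layover in Bellhaven → 1:17 PM UTC.
Add 2 hours 20 minutes leg 3 → 3:37 PM UTC.
Lima is UTC−5:00, so local arrival = 3:37 PM − 5:00 = 10:37 AM on Aug 8.

10:37 AM on August 8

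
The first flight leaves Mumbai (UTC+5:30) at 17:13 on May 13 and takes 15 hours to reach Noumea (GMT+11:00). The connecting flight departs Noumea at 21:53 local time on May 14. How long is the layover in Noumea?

Convert departure to UTC: 17:13 − 5:30 = 11:43 UTC on May 13.
Add 15 hours flight time → 02:43 UTC (May 14).
Noumea is UTC+11:00, so local arrival = 02:43 + 11:00 = 13:43 on May 14.
Layover = 21:53 − 13:43 = 8 hours 10 minutes.

8 hours 10 minutes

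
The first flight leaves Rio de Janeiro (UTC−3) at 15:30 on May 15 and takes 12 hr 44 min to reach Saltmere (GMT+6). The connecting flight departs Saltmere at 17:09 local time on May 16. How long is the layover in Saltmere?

3 hours 55 minutes

Convert departure to UTC: 15:30 + 3:00 = 18:30 UTC on May 15.
Add 12 hours 44 minutes flight time → 07:14 UTC (May 16).
Saltmere is UTC+6:00, so local arrival = 07:14 + 6:00 = 13:14 on May 16.
Layover = 17:09 − 13:14 = 3 hours 55 minutes.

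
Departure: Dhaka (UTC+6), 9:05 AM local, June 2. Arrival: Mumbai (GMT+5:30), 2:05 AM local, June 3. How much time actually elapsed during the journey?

17 hours 30 minutes

Departure in UTC: 9:05 AM − 6:00 = 3:05 AM on Jun 2.
Arrival in UTC: 2:05 AM − 5:30 = 8:35 PM on Jun 2.
Elapsed = 8:35 PM − 3:05 AM = 17 hours 30 minutes.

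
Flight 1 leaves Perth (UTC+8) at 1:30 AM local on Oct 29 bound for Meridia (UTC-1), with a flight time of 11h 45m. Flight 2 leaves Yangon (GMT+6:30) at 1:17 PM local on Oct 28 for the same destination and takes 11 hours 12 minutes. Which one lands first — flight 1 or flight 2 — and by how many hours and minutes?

the second, by 11 hours 16 minutes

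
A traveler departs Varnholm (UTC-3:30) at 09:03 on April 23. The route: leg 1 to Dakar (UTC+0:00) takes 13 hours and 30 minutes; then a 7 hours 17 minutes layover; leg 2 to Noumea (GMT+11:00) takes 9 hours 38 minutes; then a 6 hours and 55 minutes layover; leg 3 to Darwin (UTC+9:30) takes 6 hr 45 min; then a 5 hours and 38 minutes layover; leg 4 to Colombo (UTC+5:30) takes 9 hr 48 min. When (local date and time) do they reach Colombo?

Convert departure to UTC: 09:03 + 3:30 = 12:33 UTC on Apr 23.
Add 13 hours and 30 minutes leg 1 → 02:03 UTC (Apr 24).
Add 7 hours and 17 minutes layover in Dakar → 09:20 UTC.
Add 9 hours 38 minutes leg 2 → 18:58 UTC.
Add 6 hours 55 minutes layover in Noumea → 01:53 UTC (Apr 25).
Add 6 hours 45 minutes leg 3 → 08:38 UTC.
Add 5 hours 38 minutes layover in Darwin → 14:16 UTC.
Add 9 hours and 48 minutes leg 4 → 00:04 UTC (Apr 26).
Colombo is UTC+5:30, so local arrival = 00:04 + 5:30 = 05:34 on Apr 26.

05:34 on April 26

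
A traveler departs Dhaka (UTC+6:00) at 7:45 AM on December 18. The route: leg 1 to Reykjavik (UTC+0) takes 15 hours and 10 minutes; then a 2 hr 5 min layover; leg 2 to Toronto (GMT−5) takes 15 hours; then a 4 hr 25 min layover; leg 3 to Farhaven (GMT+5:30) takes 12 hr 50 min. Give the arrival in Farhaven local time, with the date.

Convert departure to UTC: 7:45 AM − 6:00 = 1:45 AM UTC on Dec 18.
Add 15 hours 10 minutes leg 1 → 4:55 PM UTC.
Add 2 hours and 5 minutes layover in Reykjavik → 7:00 PM UTC.
Add 15 hours leg 2 → 10:00 AM UTC (Dec 19).
Add 4 hours and 25 minutes layover in Toronto → 2:25 PM UTC.
Add 12 hours and 50 minutes leg 3 → 3:15 AM UTC (Dec 20).
Farhaven is UTC+5:30, so local arrival = 3:15 AM + 5:30 = 8:45 AM on Dec 20.

8:45 AM on December 20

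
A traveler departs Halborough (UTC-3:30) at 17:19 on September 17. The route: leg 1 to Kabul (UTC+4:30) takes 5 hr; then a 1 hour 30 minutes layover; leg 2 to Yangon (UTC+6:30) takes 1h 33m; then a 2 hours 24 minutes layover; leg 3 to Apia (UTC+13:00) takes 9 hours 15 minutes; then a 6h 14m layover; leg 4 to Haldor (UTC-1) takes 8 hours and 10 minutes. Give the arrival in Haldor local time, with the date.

05:55 on September 19

Convert departure to UTC: 17:19 + 3:30 = 20:49 UTC on Sep 17.
Add 5 hours leg 1 → 01:49 UTC (Sep 18).
Add 1 hour 30 minutes layover in Kabul → 03:19 UTC.
Add 1 hour and 33 minutes leg 2 → 04:52 UTC.
Add 2 hours and 24 minutes layover in Yangon → 07:16 UTC.
Add 9 hours 15 minutes leg 3 → 16:31 UTC.
Add 6 hours 14 minutes layover in Apia → 22:45 UTC.
Add 8 hours 10 minutes leg 4 → 06:55 UTC (Sep 19).
Haldor is UTC−1:00, so local arrival = 06:55 − 1:00 = 05:55 on Sep 19.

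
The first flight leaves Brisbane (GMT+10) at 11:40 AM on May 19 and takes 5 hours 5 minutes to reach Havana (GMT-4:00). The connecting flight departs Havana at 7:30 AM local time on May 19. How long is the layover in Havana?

4 hours 45 minutes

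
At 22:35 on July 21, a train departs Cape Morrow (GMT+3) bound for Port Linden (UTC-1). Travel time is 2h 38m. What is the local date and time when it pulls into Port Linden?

21:13 on Jul 21

Convert departure to UTC: 22:35 − 3:00 = 19:35 UTC on Jul 21.
Add 2 hours and 38 minutes travel time → 22:13 UTC.
Port Linden is UTC−1:00, so local arrival = 22:13 − 1:00 = 21:13 on Jul 21.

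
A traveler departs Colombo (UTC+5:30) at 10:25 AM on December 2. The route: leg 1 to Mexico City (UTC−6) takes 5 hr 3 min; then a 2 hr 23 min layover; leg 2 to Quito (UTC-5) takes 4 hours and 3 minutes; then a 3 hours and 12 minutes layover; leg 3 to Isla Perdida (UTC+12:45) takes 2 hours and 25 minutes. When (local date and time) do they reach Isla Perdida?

10:46 AM on December 3

Convert departure to UTC: 10:25 AM − 5:30 = 4:55 AM UTC on Dec 2.
Add 5 hours and 3 minutes leg 1 → 9:58 AM UTC.
Add 2 hours and 23 minutes layover in Mexico City → 12:21 PM UTC.
Add 4 hours 3 minutes leg 2 → 4:24 PM UTC.
Add 3 hours 12 minutes layover in Quito → 7:36 PM UTC.
Add 2 hours and 25 minutes leg 3 → 10:01 PM UTC.
Isla Perdida is UTC+12:45, so local arrival = 10:01 PM + 12:45 = 10:46 AM on Dec 3.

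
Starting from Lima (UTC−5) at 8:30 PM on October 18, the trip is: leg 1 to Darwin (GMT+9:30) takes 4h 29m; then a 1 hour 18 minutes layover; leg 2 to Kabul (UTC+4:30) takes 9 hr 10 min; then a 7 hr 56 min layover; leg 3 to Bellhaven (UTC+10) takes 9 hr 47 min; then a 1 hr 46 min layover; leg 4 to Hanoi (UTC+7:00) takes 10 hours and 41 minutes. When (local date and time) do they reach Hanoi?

5:37 AM on Oct 21

Convert departure to UTC: 8:30 PM + 5:00 = 1:30 AM UTC on Oct 19.
Add 4 hours 29 minutes leg 1 → 5:59 AM UTC.
Add 1 hour and 18 minutes layover in Darwin → 7:17 AM UTC.
Add 9 hours and 10 minutes leg 2 → 4:27 PM UTC.
Add 7 hours 56 minutes layover in Kabul → 12:23 AM UTC (Oct 20).
Add 9 hours and 47 minutes leg 3 → 10:10 AM UTC.
Add 1 hour 46 minutes layover in Bellhaven → 11:56 AM UTC.
Add 10 hours 41 minutes leg 4 → 10:37 PM UTC.
Hanoi is UTC+7:00, so local arrival = 10:37 PM + 7:00 = 5:37 AM on Oct 21.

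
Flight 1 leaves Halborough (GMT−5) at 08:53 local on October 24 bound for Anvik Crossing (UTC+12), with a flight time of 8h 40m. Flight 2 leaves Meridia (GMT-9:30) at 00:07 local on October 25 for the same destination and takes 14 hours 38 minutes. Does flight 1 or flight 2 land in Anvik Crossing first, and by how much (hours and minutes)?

the first, by 25 hours 42 minutes

Flight 1 in UTC: 08:53 + 5:00 = 13:53 on Oct 24.
+8 hours and 40 minutes → arrive 22:33 UTC on Oct 24.
Flight 2 in UTC: 00:07 + 9:30 = 09:37 on Oct 25.
+14 hours and 38 minutes → arrive 00:15 UTC on Oct 26.
Flight 1 lands earlier by 25 hours 42 minutes.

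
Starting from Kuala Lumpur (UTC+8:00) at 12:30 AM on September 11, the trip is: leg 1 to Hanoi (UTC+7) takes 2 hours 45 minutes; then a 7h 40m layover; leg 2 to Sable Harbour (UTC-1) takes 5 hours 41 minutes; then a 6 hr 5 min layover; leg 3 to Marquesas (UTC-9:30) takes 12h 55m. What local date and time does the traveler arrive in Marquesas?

Convert departure to UTC: 12:30 AM − 8:00 = 4:30 PM UTC on Sep 10.
Add 2 hours and 45 minutes leg 1 → 7:15 PM UTC.
Add 7 hours and 40 minutes layover in Hanoi → 2:55 AM UTC (Sep 11).
Add 5 hours 41 minutes leg 2 → 8:36 AM UTC.
Add 6 hours and 5 minutes layover in Sable Harbour → 2:41 PM UTC.
Add 12 hours 55 minutes leg 3 → 3:36 AM UTC (Sep 12).
Marquesas is UTC−9:30, so local arrival = 3:36 AM − 9:30 = 6:06 PM on Sep 11.

6:06 PM on September 11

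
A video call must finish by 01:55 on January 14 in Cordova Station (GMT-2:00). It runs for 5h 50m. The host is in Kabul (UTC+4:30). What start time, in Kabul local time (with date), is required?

Target end time in UTC: 01:55 + 2:00 = 03:55 on Jan 14.
Subtract 5 hours and 50 minutes → start 22:05 UTC on Jan 13.
Kabul is UTC+4:30: 22:05 + 4:30 = 02:35 on Jan 14.

02:35 on January 14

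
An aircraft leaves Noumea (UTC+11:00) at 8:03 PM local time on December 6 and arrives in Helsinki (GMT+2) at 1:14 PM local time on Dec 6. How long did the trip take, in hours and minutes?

Departure in UTC: 8:03 PM − 11:00 = 9:03 AM on Dec 6.
Arrival in UTC: 1:14 PM − 2:00 = 11:14 AM on Dec 6.
Elapsed = 11:14 AM − 9:03 AM = 2 hours 11 minutes.

2 hours 11 minutes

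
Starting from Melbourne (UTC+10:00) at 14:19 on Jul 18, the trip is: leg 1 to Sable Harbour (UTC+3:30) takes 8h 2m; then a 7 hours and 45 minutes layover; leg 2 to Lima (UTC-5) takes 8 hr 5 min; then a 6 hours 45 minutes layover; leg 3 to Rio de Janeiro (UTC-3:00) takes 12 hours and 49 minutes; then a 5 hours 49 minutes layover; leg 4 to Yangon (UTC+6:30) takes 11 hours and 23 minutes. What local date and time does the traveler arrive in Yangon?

Convert departure to UTC: 14:19 − 10:00 = 04:19 UTC on Jul 18.
Add 8 hours 2 minutes leg 1 → 12:21 UTC.
Add 7 hours 45 minutes layover in Sable Harbour → 20:06 UTC.
Add 8 hours and 5 minutes leg 2 → 04:11 UTC (Jul 19).
Add 6 hours and 45 minutes layover in Lima → 10:56 UTC.
Add 12 hours 49 minutes leg 3 → 23:45 UTC.
Add 5 hours 49 minutes layover in Rio de Janeiro → 05:34 UTC (Jul 20).
Add 11 hours 23 minutes leg 4 → 16:57 UTC.
Yangon is UTC+6:30, so local arrival = 16:57 + 6:30 = 23:27 on Jul 20.

23:27 on July 20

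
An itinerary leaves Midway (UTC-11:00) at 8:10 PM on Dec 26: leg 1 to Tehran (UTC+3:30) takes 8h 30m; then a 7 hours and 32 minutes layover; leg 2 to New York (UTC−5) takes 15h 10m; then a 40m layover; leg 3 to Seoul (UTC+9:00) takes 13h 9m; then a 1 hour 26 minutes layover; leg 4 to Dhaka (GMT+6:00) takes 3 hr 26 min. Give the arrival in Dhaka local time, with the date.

3:03 PM on December 29

Convert departure to UTC: 8:10 PM + 11:00 = 7:10 AM UTC on Dec 27.
Add 8 hours and 30 minutes leg 1 → 3:40 PM UTC.
Add 7 hours and 32 minutes layover in Tehran → 11:12 PM UTC.
Add 15 hours 10 minutes leg 2 → 2:22 PM UTC (Dec 28).
Add 40 minutes layover in New York → 3:02 PM UTC.
Add 13 hours 9 minutes leg 3 → 4:11 AM UTC (Dec 29).
Add 1 hour 26 minutes layover in Seoul → 5:37 AM UTC.
Add 3 hours and 26 minutes leg 4 → 9:03 AM UTC.
Dhaka is UTC+6:00, so local arrival = 9:03 AM + 6:00 = 3:03 PM on Dec 29.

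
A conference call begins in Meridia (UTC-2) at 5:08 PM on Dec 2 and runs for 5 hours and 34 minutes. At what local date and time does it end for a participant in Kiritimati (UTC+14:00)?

2:42 PM on Dec 3

Convert start to UTC: 5:08 PM + 2:00 = 7:08 PM UTC on Dec 2.
Add 5 hours and 34 minutes duration → 12:42 AM UTC (Dec 3).
Kiritimati is UTC+14:00, so local end time = 12:42 AM + 14:00 = 2:42 PM on Dec 3.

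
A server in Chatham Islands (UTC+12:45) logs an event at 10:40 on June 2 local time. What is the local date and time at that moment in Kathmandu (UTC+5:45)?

Kathmandu is 7:00 behind Chatham Islands.
Shift by the zone difference: 10:40 − 7:00 = 03:40 on Jun 2 in Kathmandu.

03:40 on June 2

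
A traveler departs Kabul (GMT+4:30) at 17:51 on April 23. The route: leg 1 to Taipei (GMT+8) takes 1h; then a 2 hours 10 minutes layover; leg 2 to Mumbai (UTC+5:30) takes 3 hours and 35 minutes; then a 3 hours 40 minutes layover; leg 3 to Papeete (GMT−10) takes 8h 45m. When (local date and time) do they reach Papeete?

Convert departure to UTC: 17:51 − 4:30 = 13:21 UTC on Apr 23.
Add 1 hour leg 1 → 14:21 UTC.
Add 2 hours and 10 minutes layover in Taipei → 16:31 UTC.
Add 3 hours and 35 minutes leg 2 → 20:06 UTC.
Add 3 hours 40 minutes layover in Mumbai → 23:46 UTC.
Add 8 hours and 45 minutes leg 3 → 08:31 UTC (Apr 24).
Papeete is UTC−10:00, so local arrival = 08:31 − 10:00 = 22:31 on Apr 23.

22:31 on April 23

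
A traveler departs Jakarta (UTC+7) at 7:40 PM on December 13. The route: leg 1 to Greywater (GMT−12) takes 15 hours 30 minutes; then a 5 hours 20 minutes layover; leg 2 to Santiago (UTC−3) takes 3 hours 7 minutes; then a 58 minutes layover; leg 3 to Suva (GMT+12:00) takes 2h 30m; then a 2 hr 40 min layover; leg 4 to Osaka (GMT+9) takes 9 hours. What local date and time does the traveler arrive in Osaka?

12:45 PM on Dec 15

Convert departure to UTC: 7:40 PM − 7:00 = 12:40 PM UTC on Dec 13.
Add 15 hours 30 minutes leg 1 → 4:10 AM UTC (Dec 14).
Add 5 hours 20 minutes layover in Greywater → 9:30 AM UTC.
Add 3 hours 7 minutes leg 2 → 12:37 PM UTC.
Add 58 minutes layover in Santiago → 1:35 PM UTC.
Add 2 hours 30 minutes leg 3 → 4:05 PM UTC.
Add 2 hours and 40 minutes layover in Suva → 6:45 PM UTC.
Add 9 hours leg 4 → 3:45 AM UTC (Dec 15).
Osaka is UTC+9:00, so local arrival = 3:45 AM + 9:00 = 12:45 PM on Dec 15.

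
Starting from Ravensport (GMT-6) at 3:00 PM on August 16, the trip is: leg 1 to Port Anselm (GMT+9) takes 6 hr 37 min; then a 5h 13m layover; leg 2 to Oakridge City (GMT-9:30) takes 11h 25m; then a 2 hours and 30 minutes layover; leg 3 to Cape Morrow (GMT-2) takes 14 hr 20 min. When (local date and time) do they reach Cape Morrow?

11:05 AM on Aug 18

Convert departure to UTC: 3:00 PM + 6:00 = 9:00 PM UTC on Aug 16.
Add 6 hours 37 minutes leg 1 → 3:37 AM UTC (Aug 17).
Add 5 hours and 13 minutes layover in Port Anselm → 8:50 AM UTC.
Add 11 hours 25 minutes leg 2 → 8:15 PM UTC.
Add 2 hours and 30 minutes layover in Oakridge City → 10:45 PM UTC.
Add 14 hours 20 minutes leg 3 → 1:05 PM UTC (Aug 18).
Cape Morrow is UTC−2:00, so local arrival = 1:05 PM − 2:00 = 11:05 AM on Aug 18.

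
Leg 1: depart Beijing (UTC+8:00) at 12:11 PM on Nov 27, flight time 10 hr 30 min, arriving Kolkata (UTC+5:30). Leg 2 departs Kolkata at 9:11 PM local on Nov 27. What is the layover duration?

1 hour

Convert departure to UTC: 12:11 PM − 8:00 = 4:11 AM UTC on Nov 27.
Add 10 hours and 30 minutes flight time → 2:41 PM UTC.
Kolkata is UTC+5:30, so local arrival = 2:41 PM + 5:30 = 8:11 PM on Nov 27.
Layover = 9:11 PM − 8:11 PM = 1 hour.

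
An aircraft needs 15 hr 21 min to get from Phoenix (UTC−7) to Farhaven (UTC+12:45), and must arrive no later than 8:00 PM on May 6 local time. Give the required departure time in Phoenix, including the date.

8:54 AM on May 5

Target arrival in UTC: 8:00 PM − 12:45 = 7:15 AM on May 6.
Subtract 15 hours and 21 minutes → departure 3:54 PM UTC on May 5.
Phoenix is UTC−7:00: 3:54 PM − 7:00 = 8:54 AM on May 5.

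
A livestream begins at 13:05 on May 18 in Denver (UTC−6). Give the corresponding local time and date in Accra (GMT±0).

19:05 on May 18

In UTC: 13:05 + 6:00 = 19:05 on May 18.
Accra is UTC+0, so it is 19:05 on May 18.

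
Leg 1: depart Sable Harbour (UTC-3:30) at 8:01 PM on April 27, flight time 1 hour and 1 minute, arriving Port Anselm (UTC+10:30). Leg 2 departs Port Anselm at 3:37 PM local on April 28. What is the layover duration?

4 hours 35 minutes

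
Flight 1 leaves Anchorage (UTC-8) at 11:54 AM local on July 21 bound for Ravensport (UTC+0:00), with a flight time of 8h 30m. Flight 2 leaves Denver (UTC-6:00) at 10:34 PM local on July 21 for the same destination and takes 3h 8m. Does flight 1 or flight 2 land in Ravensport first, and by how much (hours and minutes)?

the first, by 3 hours 18 minutes

Flight 1 in UTC: 11:54 AM + 8:00 = 7:54 PM on Jul 21.
+8 hours and 30 minutes → arrive 4:24 AM UTC on Jul 22.
Flight 2 in UTC: 10:34 PM + 6:00 = 4:34 AM on Jul 22.
+3 hours and 8 minutes → arrive 7:42 AM UTC on Jul 22.
Flight 1 lands earlier by 3 hours 18 minutes.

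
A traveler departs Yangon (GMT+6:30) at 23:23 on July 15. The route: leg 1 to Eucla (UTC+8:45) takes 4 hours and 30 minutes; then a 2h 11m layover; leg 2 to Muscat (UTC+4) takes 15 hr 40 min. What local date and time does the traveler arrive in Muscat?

19:14 on July 16

Convert departure to UTC: 23:23 − 6:30 = 16:53 UTC on Jul 15.
Add 4 hours 30 minutes leg 1 → 21:23 UTC.
Add 2 hours 11 minutes layover in Eucla → 23:34 UTC.
Add 15 hours 40 minutes leg 2 → 15:14 UTC (Jul 16).
Muscat is UTC+4:00, so local arrival = 15:14 + 4:00 = 19:14 on Jul 16.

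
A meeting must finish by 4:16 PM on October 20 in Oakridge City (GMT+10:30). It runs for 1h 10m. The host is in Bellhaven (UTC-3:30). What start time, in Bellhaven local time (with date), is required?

Target end time in UTC: 4:16 PM − 10:30 = 5:46 AM on Oct 20.
Subtract 1 hour and 10 minutes → start 4:36 AM UTC on Oct 20.
Bellhaven is UTC−3:30: 4:36 AM − 3:30 = 1:06 AM on Oct 20.

1:06 AM on Oct 20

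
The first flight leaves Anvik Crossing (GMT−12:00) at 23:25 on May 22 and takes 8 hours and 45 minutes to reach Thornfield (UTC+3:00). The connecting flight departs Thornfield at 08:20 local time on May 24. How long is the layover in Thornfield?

Convert departure to UTC: 23:25 + 12:00 = 11:25 UTC on May 23.
Add 8 hours 45 minutes flight time → 20:10 UTC.
Thornfield is UTC+3:00, so local arrival = 20:10 + 3:00 = 23:10 on May 23.
Layover = 08:20 − 23:10 (+1 day) = 9 hours 10 minutes.

9 hours 10 minutes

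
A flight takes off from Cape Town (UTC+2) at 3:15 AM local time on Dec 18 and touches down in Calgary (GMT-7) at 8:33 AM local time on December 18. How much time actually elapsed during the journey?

14 hours 18 minutes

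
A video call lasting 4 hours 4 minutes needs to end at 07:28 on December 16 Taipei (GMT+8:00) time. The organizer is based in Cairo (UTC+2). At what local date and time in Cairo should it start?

21:24 on December 15

Target end time in UTC: 07:28 − 8:00 = 23:28 on Dec 15.
Subtract 4 hours 4 minutes → start 19:24 UTC on Dec 15.
Cairo is UTC+2:00: 19:24 + 2:00 = 21:24 on Dec 15.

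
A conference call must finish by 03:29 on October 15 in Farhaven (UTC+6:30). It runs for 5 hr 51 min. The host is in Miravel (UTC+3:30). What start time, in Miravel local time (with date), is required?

18:38 on October 14

Target end time in UTC: 03:29 − 6:30 = 20:59 on Oct 14.
Subtract 5 hours 51 minutes → start 15:08 UTC on Oct 14.
Miravel is UTC+3:30: 15:08 + 3:30 = 18:38 on Oct 14.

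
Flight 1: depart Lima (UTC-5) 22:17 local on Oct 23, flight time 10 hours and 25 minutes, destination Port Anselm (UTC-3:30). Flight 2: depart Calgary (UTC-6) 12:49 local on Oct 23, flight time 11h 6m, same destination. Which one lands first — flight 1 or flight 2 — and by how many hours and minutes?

Flight 1 in UTC: 22:17 + 5:00 = 03:17 on Oct 24.
+10 hours 25 minutes → arrive 13:42 UTC on Oct 24.
Flight 2 in UTC: 12:49 + 6:00 = 18:49 on Oct 23.
+11 hours 6 minutes → arrive 05:55 UTC on Oct 24.
Flight 2 lands earlier by 7 hours 47 minutes.

the second, by 7 hours 47 minutes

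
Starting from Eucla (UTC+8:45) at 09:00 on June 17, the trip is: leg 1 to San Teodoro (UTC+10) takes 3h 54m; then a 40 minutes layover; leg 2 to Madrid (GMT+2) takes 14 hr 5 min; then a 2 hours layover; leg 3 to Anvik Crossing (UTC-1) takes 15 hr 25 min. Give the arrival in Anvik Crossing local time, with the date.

11:19 on Jun 18

Convert departure to UTC: 09:00 − 8:45 = 00:15 UTC on Jun 17.
Add 3 hours and 54 minutes leg 1 → 04:09 UTC.
Add 40 minutes layover in San Teodoro → 04:49 UTC.
Add 14 hours and 5 minutes leg 2 → 18:54 UTC.
Add 2 hours layover in Madrid → 20:54 UTC.
Add 15 hours 25 minutes leg 3 → 12:19 UTC (Jun 18).
Anvik Crossing is UTC−1:00, so local arrival = 12:19 − 1:00 = 11:19 on Jun 18.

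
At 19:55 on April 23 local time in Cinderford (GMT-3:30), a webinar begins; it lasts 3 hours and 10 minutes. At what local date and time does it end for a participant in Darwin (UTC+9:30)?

12:05 on April 24

Convert start to UTC: 19:55 + 3:30 = 23:25 UTC on Apr 23.
Add 3 hours and 10 minutes duration → 02:35 UTC (Apr 24).
Darwin is UTC+9:30, so local end time = 02:35 + 9:30 = 12:05 on Apr 24.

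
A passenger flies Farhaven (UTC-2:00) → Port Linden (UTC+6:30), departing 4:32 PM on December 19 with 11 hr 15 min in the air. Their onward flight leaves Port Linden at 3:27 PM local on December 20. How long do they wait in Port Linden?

3 hours 10 minutes

Convert departure to UTC: 4:32 PM + 2:00 = 6:32 PM UTC on Dec 19.
Add 11 hours 15 minutes flight time → 5:47 AM UTC (Dec 20).
Port Linden is UTC+6:30, so local arrival = 5:47 AM + 6:30 = 12:17 PM on Dec 20.
Layover = 3:27 PM − 12:17 PM = 3 hours 10 minutes.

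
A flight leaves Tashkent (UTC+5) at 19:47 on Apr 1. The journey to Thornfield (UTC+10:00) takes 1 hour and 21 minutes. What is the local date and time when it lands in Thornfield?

02:08 on April 2

Convert departure to UTC: 19:47 − 5:00 = 14:47 UTC on Apr 1.
Add 1 hour 21 minutes travel time → 16:08 UTC.
Thornfield is UTC+10:00, so local arrival = 16:08 + 10:00 = 02:08 on Apr 2.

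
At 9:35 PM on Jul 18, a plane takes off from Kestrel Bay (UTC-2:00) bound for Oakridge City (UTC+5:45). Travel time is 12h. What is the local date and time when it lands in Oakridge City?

5:20 PM on July 19

Convert departure to UTC: 9:35 PM + 2:00 = 11:35 PM UTC on Jul 18.
Add 12 hours travel time → 11:35 AM UTC (Jul 19).
Oakridge City is UTC+5:45, so local arrival = 11:35 AM + 5:45 = 5:20 PM on Jul 19.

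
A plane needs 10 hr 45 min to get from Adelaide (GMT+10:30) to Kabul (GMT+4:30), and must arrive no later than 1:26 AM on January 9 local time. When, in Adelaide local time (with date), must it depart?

Target arrival in UTC: 1:26 AM − 4:30 = 8:56 PM on Jan 8.
Subtract 10 hours and 45 minutes → departure 10:11 AM UTC on Jan 8.
Adelaide is UTC+10:30: 10:11 AM + 10:30 = 8:41 PM on Jan 8.

8:41 PM on Jan 8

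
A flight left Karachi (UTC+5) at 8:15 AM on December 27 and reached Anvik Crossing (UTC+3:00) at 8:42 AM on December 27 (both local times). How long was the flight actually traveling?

2 hours 27 minutes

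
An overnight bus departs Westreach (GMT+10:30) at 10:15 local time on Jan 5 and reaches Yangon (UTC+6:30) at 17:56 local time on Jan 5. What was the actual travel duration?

Yangon is 4:00 behind Westreach.
Clock-face elapsed time (ignoring zones) is 7 hours 41 minutes.
Actual elapsed = 7 hours 41 minutes + 4:00 = 11 hours 41 minutes.

11 hours 41 minutes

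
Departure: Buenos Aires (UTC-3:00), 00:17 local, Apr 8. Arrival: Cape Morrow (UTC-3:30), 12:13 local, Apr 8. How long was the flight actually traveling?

Departure in UTC: 00:17 + 3:00 = 03:17 on Apr 8.
Arrival in UTC: 12:13 + 3:30 = 15:43 on Apr 8.
Elapsed = 15:43 − 03:17 = 12 hours 26 minutes.

12 hours 26 minutes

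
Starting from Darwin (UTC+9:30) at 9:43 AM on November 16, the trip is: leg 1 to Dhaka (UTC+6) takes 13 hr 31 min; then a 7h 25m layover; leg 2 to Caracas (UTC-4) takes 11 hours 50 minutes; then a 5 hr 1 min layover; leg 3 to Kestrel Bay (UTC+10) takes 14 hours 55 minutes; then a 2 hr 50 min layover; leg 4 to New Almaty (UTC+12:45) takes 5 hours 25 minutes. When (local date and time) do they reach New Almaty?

1:55 AM on November 19

Convert departure to UTC: 9:43 AM − 9:30 = 12:13 AM UTC on Nov 16.
Add 13 hours and 31 minutes leg 1 → 1:44 PM UTC.
Add 7 hours and 25 minutes layover in Dhaka → 9:09 PM UTC.
Add 11 hours and 50 minutes leg 2 → 8:59 AM UTC (Nov 17).
Add 5 hours 1 minute layover in Caracas → 2:00 PM UTC.
Add 14 hours 55 minutes leg 3 → 4:55 AM UTC (Nov 18).
Add 2 hours 50 minutes layover in Kestrel Bay → 7:45 AM UTC.
Add 5 hours and 25 minutes leg 4 → 1:10 PM UTC.
New Almaty is UTC+12:45, so local arrival = 1:10 PM + 12:45 = 1:55 AM on Nov 19.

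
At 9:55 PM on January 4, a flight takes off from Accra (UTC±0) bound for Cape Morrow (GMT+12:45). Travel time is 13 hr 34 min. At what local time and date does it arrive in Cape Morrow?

12:14 AM on Jan 6

Cape Morrow is 12:45 ahead of Accra.
After 13 hours 34 minutes it is 11:29 AM (Jan 5) in Accra.
Shift by the zone difference: 11:29 AM + 12:45 = 12:14 AM on Jan 6 in Cape Morrow.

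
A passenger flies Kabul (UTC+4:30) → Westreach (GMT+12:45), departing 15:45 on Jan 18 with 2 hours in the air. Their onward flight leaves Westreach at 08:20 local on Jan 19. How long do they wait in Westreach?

Convert departure to UTC: 15:45 − 4:30 = 11:15 UTC on Jan 18.
Add 2 hours flight time → 13:15 UTC.
Westreach is UTC+12:45, so local arrival = 13:15 + 12:45 = 02:00 on Jan 19.
Layover = 08:20 − 02:00 = 6 hours 20 minutes.

6 hours 20 minutes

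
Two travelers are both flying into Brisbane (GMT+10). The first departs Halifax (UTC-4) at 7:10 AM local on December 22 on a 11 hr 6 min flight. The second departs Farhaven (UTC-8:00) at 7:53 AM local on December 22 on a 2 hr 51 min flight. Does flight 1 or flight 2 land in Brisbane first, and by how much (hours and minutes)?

Flight 1 in UTC: 7:10 AM + 4:00 = 11:10 AM on Dec 22.
+11 hours and 6 minutes → arrive 10:16 PM UTC on Dec 22.
Flight 2 in UTC: 7:53 AM + 8:00 = 3:53 PM on Dec 22.
+2 hours 51 minutes → arrive 6:44 PM UTC on Dec 22.
Flight 2 lands earlier by 3 hours 32 minutes.

the second, by 3 hours 32 minutes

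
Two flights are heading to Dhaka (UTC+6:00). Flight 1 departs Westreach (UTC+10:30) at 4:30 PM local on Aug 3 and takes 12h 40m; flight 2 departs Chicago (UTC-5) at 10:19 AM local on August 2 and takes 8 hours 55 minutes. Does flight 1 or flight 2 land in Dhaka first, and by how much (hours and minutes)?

Flight 1 in UTC: 4:30 PM − 10:30 = 6:00 AM on Aug 3.
+12 hours 40 minutes → arrive 6:40 PM UTC on Aug 3.
Flight 2 in UTC: 10:19 AM + 5:00 = 3:19 PM on Aug 2.
+8 hours 55 minutes → arrive 12:14 AM UTC on Aug 3.
Flight 2 lands earlier by 18 hours 26 minutes.

the second, by 18 hours 26 minutes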